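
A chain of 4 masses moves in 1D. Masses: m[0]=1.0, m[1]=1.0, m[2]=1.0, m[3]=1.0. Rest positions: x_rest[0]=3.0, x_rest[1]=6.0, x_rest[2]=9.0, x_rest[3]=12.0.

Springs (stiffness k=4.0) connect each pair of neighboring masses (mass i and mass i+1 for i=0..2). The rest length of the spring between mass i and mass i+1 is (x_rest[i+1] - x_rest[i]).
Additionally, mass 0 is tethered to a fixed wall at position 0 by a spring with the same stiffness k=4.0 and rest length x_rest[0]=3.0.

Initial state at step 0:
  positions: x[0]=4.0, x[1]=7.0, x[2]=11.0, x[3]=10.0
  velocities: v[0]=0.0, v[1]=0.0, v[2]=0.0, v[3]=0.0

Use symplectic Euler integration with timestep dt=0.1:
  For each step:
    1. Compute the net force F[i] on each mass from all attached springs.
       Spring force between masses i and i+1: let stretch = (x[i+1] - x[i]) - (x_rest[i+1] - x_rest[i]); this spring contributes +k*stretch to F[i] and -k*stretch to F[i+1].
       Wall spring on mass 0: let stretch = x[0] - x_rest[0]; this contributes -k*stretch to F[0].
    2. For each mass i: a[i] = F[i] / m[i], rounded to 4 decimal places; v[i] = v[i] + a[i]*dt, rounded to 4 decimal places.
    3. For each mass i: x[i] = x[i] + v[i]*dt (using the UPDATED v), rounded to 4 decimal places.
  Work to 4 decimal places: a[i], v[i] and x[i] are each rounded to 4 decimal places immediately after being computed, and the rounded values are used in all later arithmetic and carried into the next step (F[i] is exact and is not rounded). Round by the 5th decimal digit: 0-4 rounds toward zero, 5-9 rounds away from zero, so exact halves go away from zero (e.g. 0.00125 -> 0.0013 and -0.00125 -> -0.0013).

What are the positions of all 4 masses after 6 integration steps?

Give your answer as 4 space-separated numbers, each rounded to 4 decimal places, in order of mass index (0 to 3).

Answer: 3.4276 7.1125 8.2443 12.4730

Derivation:
Step 0: x=[4.0000 7.0000 11.0000 10.0000] v=[0.0000 0.0000 0.0000 0.0000]
Step 1: x=[3.9600 7.0400 10.8000 10.1600] v=[-0.4000 0.4000 -2.0000 1.6000]
Step 2: x=[3.8848 7.1072 10.4240 10.4656] v=[-0.7520 0.6720 -3.7600 3.0560]
Step 3: x=[3.7831 7.1782 9.9170 10.8895] v=[-1.0170 0.7098 -5.0701 4.2394]
Step 4: x=[3.6659 7.2229 9.3393 11.3945] v=[-1.1722 0.4473 -5.7766 5.0504]
Step 5: x=[3.5443 7.2100 8.7592 11.9373] v=[-1.2158 -0.1289 -5.8011 5.4283]
Step 6: x=[3.4276 7.1125 8.2443 12.4730] v=[-1.1672 -0.9755 -5.1495 5.3571]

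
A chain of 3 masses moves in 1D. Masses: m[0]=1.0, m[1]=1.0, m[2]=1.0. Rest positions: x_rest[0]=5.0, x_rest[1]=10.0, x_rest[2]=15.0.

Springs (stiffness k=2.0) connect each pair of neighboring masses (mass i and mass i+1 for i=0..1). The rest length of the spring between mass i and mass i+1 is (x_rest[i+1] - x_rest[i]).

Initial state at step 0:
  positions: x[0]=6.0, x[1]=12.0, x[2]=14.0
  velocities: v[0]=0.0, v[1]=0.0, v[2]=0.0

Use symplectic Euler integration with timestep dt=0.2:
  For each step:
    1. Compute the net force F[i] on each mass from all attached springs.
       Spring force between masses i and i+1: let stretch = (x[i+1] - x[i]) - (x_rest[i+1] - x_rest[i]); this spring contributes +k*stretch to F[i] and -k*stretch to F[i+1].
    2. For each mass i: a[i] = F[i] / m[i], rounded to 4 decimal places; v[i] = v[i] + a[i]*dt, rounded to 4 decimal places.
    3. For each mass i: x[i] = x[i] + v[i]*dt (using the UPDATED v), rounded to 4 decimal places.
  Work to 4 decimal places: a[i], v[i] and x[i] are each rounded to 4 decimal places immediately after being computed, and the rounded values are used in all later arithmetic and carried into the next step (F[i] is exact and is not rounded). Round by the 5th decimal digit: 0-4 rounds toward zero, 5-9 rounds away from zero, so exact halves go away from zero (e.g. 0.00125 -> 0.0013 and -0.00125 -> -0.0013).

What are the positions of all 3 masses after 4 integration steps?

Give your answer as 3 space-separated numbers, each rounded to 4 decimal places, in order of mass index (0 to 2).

Answer: 6.3788 9.8274 15.7938

Derivation:
Step 0: x=[6.0000 12.0000 14.0000] v=[0.0000 0.0000 0.0000]
Step 1: x=[6.0800 11.6800 14.2400] v=[0.4000 -1.6000 1.2000]
Step 2: x=[6.2080 11.1168 14.6752] v=[0.6400 -2.8160 2.1760]
Step 3: x=[6.3287 10.4456 15.2257] v=[0.6035 -3.3562 2.7526]
Step 4: x=[6.3788 9.8274 15.7938] v=[0.2503 -3.0909 2.8406]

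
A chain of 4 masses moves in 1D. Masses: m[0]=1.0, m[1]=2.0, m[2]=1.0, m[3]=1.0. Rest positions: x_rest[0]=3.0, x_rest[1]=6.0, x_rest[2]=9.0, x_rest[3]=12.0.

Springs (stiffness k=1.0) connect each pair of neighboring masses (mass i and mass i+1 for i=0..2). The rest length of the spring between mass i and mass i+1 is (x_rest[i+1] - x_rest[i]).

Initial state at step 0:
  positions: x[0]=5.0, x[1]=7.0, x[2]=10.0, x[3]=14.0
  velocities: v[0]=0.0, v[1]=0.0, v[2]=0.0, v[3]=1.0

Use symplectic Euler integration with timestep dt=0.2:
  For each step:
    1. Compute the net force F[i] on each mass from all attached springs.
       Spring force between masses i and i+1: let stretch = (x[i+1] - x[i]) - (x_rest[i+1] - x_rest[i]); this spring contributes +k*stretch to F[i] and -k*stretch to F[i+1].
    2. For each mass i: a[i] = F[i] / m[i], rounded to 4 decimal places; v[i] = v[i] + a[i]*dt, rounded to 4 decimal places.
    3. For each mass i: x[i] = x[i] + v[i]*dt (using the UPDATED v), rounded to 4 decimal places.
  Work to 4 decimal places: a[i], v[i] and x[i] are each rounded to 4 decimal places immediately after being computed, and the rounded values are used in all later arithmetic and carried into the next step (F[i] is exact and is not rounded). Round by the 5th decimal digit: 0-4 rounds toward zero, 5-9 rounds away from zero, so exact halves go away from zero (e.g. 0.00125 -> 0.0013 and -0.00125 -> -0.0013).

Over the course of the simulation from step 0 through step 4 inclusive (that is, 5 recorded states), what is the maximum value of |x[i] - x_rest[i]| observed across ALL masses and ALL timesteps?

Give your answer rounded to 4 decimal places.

Step 0: x=[5.0000 7.0000 10.0000 14.0000] v=[0.0000 0.0000 0.0000 1.0000]
Step 1: x=[4.9600 7.0200 10.0400 14.1600] v=[-0.2000 0.1000 0.2000 0.8000]
Step 2: x=[4.8824 7.0592 10.1240 14.2752] v=[-0.3880 0.1960 0.4200 0.5760]
Step 3: x=[4.7719 7.1162 10.2515 14.3444] v=[-0.5526 0.2848 0.6373 0.3458]
Step 4: x=[4.6352 7.1890 10.4173 14.3698] v=[-0.6837 0.3639 0.8288 0.1272]
Max displacement = 2.3698

Answer: 2.3698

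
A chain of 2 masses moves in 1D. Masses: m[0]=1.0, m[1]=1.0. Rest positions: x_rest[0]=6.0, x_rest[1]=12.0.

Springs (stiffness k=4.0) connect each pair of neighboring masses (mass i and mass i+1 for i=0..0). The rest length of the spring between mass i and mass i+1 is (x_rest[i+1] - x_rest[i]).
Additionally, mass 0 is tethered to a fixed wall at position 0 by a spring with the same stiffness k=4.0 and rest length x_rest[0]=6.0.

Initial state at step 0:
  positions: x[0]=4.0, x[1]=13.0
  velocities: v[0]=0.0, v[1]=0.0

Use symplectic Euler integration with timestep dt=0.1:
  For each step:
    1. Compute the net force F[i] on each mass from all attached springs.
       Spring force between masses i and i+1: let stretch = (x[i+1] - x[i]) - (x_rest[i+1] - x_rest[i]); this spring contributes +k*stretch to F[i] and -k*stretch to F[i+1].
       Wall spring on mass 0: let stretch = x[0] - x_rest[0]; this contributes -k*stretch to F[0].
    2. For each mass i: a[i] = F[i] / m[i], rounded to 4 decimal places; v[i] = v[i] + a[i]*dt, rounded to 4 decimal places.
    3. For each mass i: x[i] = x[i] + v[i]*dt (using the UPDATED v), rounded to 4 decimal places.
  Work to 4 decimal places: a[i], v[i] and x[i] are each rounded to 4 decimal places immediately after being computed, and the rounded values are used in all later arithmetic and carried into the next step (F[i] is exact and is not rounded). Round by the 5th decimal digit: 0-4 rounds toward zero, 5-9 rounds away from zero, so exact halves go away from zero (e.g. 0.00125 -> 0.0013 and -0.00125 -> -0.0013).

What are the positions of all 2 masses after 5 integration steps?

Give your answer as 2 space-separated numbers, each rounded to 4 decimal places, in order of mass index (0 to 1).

Step 0: x=[4.0000 13.0000] v=[0.0000 0.0000]
Step 1: x=[4.2000 12.8800] v=[2.0000 -1.2000]
Step 2: x=[4.5792 12.6528] v=[3.7920 -2.2720]
Step 3: x=[5.0982 12.3427] v=[5.1898 -3.1014]
Step 4: x=[5.7030 11.9828] v=[6.0483 -3.5992]
Step 5: x=[6.3309 11.6117] v=[6.2790 -3.7111]

Answer: 6.3309 11.6117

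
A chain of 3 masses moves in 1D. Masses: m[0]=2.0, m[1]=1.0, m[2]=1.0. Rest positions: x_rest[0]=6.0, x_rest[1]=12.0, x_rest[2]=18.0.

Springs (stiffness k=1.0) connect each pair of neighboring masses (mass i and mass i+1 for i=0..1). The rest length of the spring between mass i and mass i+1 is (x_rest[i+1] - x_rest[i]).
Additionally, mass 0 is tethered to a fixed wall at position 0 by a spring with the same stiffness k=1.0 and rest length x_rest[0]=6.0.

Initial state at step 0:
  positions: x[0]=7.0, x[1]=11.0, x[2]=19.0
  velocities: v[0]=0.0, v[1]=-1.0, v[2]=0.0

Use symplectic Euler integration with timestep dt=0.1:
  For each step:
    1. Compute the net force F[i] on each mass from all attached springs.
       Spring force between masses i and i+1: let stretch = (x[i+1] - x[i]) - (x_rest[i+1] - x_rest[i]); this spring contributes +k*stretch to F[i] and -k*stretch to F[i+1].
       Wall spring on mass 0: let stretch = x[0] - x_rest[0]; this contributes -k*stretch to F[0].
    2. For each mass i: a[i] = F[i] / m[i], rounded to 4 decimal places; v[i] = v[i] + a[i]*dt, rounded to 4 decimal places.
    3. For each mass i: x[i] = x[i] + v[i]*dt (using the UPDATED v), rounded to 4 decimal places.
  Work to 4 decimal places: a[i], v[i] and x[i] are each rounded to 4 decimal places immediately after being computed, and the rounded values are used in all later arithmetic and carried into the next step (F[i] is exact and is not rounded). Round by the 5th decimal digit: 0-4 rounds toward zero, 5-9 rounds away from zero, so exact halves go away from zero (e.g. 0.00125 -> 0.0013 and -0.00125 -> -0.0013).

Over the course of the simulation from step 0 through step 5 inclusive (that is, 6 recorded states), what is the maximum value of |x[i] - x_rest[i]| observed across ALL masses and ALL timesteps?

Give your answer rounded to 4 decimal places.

Step 0: x=[7.0000 11.0000 19.0000] v=[0.0000 -1.0000 0.0000]
Step 1: x=[6.9850 10.9400 18.9800] v=[-0.1500 -0.6000 -0.2000]
Step 2: x=[6.9549 10.9209 18.9396] v=[-0.3015 -0.1915 -0.4040]
Step 3: x=[6.9098 10.9423 18.8790] v=[-0.4510 0.2138 -0.6059]
Step 4: x=[6.8503 11.0027 18.7990] v=[-0.5949 0.6042 -0.7996]
Step 5: x=[6.7773 11.0996 18.7011] v=[-0.7298 0.9686 -0.9792]
Max displacement = 1.0791

Answer: 1.0791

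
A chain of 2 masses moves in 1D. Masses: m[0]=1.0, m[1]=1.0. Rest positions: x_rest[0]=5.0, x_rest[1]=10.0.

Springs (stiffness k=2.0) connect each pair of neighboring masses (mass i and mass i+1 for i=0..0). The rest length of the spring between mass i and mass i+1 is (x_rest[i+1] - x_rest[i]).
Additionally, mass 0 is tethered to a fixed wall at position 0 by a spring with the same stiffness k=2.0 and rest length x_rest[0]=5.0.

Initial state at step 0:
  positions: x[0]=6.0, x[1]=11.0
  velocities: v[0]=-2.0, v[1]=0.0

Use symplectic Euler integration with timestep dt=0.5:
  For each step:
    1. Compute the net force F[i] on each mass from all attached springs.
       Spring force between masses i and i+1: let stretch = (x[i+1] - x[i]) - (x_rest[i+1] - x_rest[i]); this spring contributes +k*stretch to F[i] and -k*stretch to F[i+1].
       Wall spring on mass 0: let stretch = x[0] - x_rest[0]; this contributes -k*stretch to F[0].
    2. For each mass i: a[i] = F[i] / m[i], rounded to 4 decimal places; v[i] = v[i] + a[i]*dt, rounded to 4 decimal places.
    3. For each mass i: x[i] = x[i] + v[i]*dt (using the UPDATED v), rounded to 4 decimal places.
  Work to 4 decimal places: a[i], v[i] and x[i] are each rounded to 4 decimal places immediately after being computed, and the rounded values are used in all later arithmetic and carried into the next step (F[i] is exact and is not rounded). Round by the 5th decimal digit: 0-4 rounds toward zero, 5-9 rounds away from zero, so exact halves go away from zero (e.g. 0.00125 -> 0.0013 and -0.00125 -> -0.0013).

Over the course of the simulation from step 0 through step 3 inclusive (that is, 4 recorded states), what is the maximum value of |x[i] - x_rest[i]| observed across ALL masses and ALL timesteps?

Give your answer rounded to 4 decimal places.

Answer: 1.1250

Derivation:
Step 0: x=[6.0000 11.0000] v=[-2.0000 0.0000]
Step 1: x=[4.5000 11.0000] v=[-3.0000 0.0000]
Step 2: x=[4.0000 10.2500] v=[-1.0000 -1.5000]
Step 3: x=[4.6250 8.8750] v=[1.2500 -2.7500]
Max displacement = 1.1250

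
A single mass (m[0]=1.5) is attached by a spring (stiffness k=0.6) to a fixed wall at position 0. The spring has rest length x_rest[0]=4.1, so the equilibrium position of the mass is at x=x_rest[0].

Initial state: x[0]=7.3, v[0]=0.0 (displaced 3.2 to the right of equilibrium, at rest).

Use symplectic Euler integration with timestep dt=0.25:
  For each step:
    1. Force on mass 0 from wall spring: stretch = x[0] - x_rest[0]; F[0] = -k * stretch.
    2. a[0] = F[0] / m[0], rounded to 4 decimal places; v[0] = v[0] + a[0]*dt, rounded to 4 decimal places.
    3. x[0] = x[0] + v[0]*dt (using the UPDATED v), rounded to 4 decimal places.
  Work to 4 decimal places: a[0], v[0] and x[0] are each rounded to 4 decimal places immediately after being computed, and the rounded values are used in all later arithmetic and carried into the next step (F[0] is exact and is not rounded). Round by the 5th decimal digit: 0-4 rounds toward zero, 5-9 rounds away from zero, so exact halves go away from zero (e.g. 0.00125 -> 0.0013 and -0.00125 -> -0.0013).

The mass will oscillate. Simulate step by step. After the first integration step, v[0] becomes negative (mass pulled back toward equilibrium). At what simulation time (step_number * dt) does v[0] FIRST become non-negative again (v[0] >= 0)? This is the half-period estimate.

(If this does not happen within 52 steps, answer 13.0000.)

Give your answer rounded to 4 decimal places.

Answer: 5.0000

Derivation:
Step 0: x=[7.3000] v=[0.0000]
Step 1: x=[7.2200] v=[-0.3200]
Step 2: x=[7.0620] v=[-0.6320]
Step 3: x=[6.8300] v=[-0.9282]
Step 4: x=[6.5297] v=[-1.2012]
Step 5: x=[6.1687] v=[-1.4442]
Step 6: x=[5.7559] v=[-1.6511]
Step 7: x=[5.3017] v=[-1.8167]
Step 8: x=[4.8175] v=[-1.9369]
Step 9: x=[4.3153] v=[-2.0087]
Step 10: x=[3.8078] v=[-2.0302]
Step 11: x=[3.3076] v=[-2.0010]
Step 12: x=[2.8272] v=[-1.9218]
Step 13: x=[2.3786] v=[-1.7945]
Step 14: x=[1.9730] v=[-1.6224]
Step 15: x=[1.6206] v=[-1.4097]
Step 16: x=[1.3302] v=[-1.1618]
Step 17: x=[1.1090] v=[-0.8848]
Step 18: x=[0.9626] v=[-0.5857]
Step 19: x=[0.8946] v=[-0.2720]
Step 20: x=[0.9068] v=[0.0486]
First v>=0 after going negative at step 20, time=5.0000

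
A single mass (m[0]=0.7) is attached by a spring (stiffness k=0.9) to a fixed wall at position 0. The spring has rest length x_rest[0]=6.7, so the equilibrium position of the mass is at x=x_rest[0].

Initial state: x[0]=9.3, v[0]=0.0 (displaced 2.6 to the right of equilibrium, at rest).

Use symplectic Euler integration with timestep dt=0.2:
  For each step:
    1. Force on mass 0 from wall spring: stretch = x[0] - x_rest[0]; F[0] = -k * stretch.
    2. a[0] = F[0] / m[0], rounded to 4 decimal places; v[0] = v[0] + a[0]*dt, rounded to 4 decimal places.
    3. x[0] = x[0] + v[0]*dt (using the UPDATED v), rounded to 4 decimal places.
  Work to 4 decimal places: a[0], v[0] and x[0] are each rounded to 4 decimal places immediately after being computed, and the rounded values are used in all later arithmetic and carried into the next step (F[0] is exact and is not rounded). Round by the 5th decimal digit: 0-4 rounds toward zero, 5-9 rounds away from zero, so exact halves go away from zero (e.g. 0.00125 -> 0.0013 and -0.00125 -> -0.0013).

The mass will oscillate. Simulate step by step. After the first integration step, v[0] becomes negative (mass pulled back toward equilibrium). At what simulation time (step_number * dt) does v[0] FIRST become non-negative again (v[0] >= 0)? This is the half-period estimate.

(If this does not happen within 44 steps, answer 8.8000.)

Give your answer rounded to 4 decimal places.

Step 0: x=[9.3000] v=[0.0000]
Step 1: x=[9.1663] v=[-0.6686]
Step 2: x=[8.9057] v=[-1.3028]
Step 3: x=[8.5317] v=[-1.8700]
Step 4: x=[8.0635] v=[-2.3410]
Step 5: x=[7.5252] v=[-2.6916]
Step 6: x=[6.9444] v=[-2.9038]
Step 7: x=[6.3511] v=[-2.9666]
Step 8: x=[5.7757] v=[-2.8769]
Step 9: x=[5.2479] v=[-2.6392]
Step 10: x=[4.7947] v=[-2.2658]
Step 11: x=[4.4395] v=[-1.7759]
Step 12: x=[4.2006] v=[-1.1946]
Step 13: x=[4.0902] v=[-0.5519]
Step 14: x=[4.1140] v=[0.1192]
First v>=0 after going negative at step 14, time=2.8000

Answer: 2.8000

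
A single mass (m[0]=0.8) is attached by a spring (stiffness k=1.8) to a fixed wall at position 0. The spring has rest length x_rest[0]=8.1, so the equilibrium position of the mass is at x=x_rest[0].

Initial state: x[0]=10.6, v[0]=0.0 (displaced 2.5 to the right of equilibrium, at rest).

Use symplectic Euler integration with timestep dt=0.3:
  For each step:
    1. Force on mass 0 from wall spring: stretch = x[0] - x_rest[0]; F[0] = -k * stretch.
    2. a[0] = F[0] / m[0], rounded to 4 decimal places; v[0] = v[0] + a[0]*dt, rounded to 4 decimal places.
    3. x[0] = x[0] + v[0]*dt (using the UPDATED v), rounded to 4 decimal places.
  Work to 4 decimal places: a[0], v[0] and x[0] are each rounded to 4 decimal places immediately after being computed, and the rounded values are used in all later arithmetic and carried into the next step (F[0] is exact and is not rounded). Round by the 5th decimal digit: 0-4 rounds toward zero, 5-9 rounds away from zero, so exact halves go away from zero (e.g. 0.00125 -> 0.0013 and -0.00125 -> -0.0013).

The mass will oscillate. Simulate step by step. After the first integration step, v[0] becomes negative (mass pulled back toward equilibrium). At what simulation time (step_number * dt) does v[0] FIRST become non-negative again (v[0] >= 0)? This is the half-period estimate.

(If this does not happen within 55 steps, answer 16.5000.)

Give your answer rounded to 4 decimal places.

Step 0: x=[10.6000] v=[0.0000]
Step 1: x=[10.0938] v=[-1.6875]
Step 2: x=[9.1838] v=[-3.0333]
Step 3: x=[8.0543] v=[-3.7649]
Step 4: x=[6.9341] v=[-3.7341]
Step 5: x=[6.0500] v=[-2.9471]
Step 6: x=[5.5810] v=[-1.5634]
Step 7: x=[5.6221] v=[0.1369]
First v>=0 after going negative at step 7, time=2.1000

Answer: 2.1000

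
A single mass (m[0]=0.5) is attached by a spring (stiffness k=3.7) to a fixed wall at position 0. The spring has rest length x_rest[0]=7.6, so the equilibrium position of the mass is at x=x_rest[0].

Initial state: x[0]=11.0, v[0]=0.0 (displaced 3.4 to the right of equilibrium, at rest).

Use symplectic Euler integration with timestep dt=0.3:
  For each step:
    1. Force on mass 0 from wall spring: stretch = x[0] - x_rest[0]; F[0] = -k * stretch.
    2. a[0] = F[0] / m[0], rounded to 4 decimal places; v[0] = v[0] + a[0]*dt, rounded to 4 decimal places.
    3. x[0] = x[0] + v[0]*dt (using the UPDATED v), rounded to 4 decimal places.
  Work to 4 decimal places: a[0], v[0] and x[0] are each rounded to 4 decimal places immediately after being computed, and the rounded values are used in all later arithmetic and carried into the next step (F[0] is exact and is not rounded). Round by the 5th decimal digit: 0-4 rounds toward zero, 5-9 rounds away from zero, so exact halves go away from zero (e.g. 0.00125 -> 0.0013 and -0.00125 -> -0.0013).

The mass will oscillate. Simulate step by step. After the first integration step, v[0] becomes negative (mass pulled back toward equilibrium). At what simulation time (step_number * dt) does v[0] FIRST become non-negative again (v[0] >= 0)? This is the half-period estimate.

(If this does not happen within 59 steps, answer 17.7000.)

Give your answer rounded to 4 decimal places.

Answer: 1.2000

Derivation:
Step 0: x=[11.0000] v=[0.0000]
Step 1: x=[8.7356] v=[-7.5480]
Step 2: x=[5.7149] v=[-10.0690]
Step 3: x=[3.9497] v=[-5.8841]
Step 4: x=[4.6156] v=[2.2196]
First v>=0 after going negative at step 4, time=1.2000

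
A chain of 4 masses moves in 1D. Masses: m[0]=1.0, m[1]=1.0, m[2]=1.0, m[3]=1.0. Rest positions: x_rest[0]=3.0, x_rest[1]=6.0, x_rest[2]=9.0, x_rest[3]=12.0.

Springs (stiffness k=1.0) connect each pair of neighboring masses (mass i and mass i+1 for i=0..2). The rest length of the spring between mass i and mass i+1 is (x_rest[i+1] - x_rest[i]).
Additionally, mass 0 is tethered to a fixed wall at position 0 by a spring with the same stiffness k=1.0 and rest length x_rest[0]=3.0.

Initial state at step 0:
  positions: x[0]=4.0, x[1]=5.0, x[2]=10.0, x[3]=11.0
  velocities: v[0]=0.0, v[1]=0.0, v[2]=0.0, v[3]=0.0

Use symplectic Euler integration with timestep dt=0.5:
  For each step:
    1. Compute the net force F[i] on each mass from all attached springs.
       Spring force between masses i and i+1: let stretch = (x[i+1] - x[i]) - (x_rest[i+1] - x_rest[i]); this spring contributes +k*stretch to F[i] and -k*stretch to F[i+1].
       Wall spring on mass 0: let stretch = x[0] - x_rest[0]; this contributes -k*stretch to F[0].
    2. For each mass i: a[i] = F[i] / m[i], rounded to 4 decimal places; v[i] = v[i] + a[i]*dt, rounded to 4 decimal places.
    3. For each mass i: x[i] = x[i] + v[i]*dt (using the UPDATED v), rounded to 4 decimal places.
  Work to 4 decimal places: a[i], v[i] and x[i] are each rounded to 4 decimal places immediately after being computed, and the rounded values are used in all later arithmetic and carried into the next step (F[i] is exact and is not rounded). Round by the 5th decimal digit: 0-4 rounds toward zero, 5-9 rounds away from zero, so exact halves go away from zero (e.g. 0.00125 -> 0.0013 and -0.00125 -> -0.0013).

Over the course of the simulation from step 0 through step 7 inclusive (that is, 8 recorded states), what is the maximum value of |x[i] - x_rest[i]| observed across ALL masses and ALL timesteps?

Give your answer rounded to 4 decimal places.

Step 0: x=[4.0000 5.0000 10.0000 11.0000] v=[0.0000 0.0000 0.0000 0.0000]
Step 1: x=[3.2500 6.0000 9.0000 11.5000] v=[-1.5000 2.0000 -2.0000 1.0000]
Step 2: x=[2.3750 7.0625 7.8750 12.1250] v=[-1.7500 2.1250 -2.2500 1.2500]
Step 3: x=[2.0781 7.1563 7.6094 12.4375] v=[-0.5938 0.1875 -0.5313 0.6250]
Step 4: x=[2.5313 6.0938 8.4375 12.2930] v=[0.9063 -2.1251 1.6562 -0.2891]
Step 5: x=[3.2423 4.7266 9.6436 11.9346] v=[1.4219 -2.7345 2.4121 -0.7169]
Step 6: x=[3.5138 4.2175 10.1932 11.7534] v=[0.5429 -1.0182 1.0991 -0.3624]
Step 7: x=[3.0827 5.0264 9.6389 11.9322] v=[-0.8622 1.6178 -1.1087 0.3575]
Max displacement = 1.7825

Answer: 1.7825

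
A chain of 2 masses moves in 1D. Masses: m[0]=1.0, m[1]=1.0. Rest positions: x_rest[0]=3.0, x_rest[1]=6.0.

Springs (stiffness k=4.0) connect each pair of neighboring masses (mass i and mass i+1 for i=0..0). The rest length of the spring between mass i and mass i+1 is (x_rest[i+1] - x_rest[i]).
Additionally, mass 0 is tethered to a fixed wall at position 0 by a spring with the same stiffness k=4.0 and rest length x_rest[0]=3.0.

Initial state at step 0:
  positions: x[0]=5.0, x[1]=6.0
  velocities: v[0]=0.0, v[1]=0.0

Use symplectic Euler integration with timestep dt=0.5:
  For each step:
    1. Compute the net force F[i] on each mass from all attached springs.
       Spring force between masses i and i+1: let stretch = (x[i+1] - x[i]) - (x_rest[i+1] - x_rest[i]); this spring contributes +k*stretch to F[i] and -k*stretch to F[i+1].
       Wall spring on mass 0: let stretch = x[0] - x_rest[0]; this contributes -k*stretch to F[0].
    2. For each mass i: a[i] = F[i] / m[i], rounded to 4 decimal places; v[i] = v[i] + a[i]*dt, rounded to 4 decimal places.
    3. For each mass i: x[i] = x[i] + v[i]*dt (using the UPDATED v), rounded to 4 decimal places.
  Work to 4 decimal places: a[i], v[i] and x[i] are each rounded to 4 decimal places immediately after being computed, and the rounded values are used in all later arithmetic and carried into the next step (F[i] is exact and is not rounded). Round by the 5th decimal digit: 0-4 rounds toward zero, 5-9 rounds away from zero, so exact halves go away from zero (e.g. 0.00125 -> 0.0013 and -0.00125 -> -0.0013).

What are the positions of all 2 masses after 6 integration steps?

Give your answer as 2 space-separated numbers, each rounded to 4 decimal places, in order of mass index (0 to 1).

Answer: 5.0000 4.0000

Derivation:
Step 0: x=[5.0000 6.0000] v=[0.0000 0.0000]
Step 1: x=[1.0000 8.0000] v=[-8.0000 4.0000]
Step 2: x=[3.0000 6.0000] v=[4.0000 -4.0000]
Step 3: x=[5.0000 4.0000] v=[4.0000 -4.0000]
Step 4: x=[1.0000 6.0000] v=[-8.0000 4.0000]
Step 5: x=[1.0000 6.0000] v=[0.0000 0.0000]
Step 6: x=[5.0000 4.0000] v=[8.0000 -4.0000]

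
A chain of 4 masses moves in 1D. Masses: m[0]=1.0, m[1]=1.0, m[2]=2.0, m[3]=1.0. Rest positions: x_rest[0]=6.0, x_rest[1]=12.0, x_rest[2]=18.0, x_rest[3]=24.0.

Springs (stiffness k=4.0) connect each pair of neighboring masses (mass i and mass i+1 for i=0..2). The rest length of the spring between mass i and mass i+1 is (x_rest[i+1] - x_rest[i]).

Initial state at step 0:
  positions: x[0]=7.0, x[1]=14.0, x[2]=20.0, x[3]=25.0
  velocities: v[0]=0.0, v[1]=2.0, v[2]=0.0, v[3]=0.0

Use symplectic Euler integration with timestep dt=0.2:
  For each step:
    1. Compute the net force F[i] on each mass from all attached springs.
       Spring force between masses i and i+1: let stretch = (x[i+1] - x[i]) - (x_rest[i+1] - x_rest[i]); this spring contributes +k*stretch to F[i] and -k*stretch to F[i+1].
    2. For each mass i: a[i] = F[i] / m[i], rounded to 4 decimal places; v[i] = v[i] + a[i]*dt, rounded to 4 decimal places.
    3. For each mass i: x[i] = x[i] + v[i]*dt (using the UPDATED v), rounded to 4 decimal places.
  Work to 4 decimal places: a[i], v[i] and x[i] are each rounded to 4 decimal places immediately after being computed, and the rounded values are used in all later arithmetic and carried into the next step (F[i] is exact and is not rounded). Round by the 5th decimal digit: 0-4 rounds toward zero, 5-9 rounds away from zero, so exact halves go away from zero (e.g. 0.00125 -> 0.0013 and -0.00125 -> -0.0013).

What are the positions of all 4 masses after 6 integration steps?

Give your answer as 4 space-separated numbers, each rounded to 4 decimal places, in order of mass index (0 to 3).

Answer: 8.9924 13.6160 19.6527 26.4860

Derivation:
Step 0: x=[7.0000 14.0000 20.0000 25.0000] v=[0.0000 2.0000 0.0000 0.0000]
Step 1: x=[7.1600 14.2400 19.9200 25.1600] v=[0.8000 1.2000 -0.4000 0.8000]
Step 2: x=[7.4928 14.2560 19.8048 25.4416] v=[1.6640 0.0800 -0.5760 1.4080]
Step 3: x=[7.9477 14.0777 19.6966 25.7813] v=[2.2746 -0.8915 -0.5408 1.6986]
Step 4: x=[8.4234 13.8176 19.6257 26.1075] v=[2.3786 -1.3004 -0.3545 1.6308]
Step 5: x=[8.8022 13.6237 19.6087 26.3566] v=[1.8940 -0.9693 -0.0850 1.2454]
Step 6: x=[8.9924 13.6160 19.6527 26.4860] v=[0.9512 -0.0385 0.2202 0.6471]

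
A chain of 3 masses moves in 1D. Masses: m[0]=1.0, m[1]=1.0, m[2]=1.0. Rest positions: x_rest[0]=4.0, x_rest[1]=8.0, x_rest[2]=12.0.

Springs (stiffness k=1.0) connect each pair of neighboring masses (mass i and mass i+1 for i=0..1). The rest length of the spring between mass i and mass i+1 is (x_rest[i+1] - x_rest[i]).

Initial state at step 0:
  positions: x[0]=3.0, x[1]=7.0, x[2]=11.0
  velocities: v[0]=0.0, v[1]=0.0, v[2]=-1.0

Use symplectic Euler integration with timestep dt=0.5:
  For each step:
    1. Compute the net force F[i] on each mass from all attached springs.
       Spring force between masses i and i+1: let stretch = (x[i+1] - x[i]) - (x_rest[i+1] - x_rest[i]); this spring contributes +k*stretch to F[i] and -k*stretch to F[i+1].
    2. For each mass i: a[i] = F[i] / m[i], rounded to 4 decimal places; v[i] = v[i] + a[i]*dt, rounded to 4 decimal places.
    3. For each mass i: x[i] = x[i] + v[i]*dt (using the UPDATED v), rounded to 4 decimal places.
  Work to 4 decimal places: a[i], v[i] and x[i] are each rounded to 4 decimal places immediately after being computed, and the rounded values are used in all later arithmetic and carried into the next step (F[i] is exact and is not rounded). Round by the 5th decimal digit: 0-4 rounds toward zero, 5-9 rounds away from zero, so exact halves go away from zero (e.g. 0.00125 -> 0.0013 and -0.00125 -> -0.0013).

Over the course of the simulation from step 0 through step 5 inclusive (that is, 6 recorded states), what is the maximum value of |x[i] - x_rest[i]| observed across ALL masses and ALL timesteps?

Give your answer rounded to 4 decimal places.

Answer: 2.0859

Derivation:
Step 0: x=[3.0000 7.0000 11.0000] v=[0.0000 0.0000 -1.0000]
Step 1: x=[3.0000 7.0000 10.5000] v=[0.0000 0.0000 -1.0000]
Step 2: x=[3.0000 6.8750 10.1250] v=[0.0000 -0.2500 -0.7500]
Step 3: x=[2.9688 6.5938 9.9375] v=[-0.0625 -0.5625 -0.3750]
Step 4: x=[2.8438 6.2422 9.9141] v=[-0.2500 -0.7032 -0.0469]
Step 5: x=[2.5684 5.9590 9.9727] v=[-0.5508 -0.5665 0.1172]
Max displacement = 2.0859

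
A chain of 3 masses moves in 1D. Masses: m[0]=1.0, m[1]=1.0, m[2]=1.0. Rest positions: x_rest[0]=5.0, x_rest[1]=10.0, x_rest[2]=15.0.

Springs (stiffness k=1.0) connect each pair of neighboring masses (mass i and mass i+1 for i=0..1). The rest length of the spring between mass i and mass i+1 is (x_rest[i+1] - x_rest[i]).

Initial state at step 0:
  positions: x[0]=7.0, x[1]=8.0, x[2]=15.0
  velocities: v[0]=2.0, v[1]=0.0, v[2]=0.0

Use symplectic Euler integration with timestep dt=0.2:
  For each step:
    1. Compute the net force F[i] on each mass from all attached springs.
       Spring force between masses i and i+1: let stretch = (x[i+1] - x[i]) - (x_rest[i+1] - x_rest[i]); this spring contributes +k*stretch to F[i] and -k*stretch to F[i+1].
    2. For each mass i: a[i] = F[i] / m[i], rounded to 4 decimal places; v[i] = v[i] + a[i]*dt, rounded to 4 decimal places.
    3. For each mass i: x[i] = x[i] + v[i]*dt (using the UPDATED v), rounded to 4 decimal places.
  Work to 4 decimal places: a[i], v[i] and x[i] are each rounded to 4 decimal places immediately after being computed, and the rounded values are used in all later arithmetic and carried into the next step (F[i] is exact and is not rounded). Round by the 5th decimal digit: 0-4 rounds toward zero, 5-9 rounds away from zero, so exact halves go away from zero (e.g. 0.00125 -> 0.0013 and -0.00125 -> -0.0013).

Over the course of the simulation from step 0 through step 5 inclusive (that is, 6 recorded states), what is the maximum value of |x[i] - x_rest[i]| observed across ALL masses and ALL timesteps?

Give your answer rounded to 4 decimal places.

Step 0: x=[7.0000 8.0000 15.0000] v=[2.0000 0.0000 0.0000]
Step 1: x=[7.2400 8.2400 14.9200] v=[1.2000 1.2000 -0.4000]
Step 2: x=[7.3200 8.7072 14.7728] v=[0.4000 2.3360 -0.7360]
Step 3: x=[7.2555 9.3615 14.5830] v=[-0.3226 3.2717 -0.9491]
Step 4: x=[7.0752 10.1405 14.3843] v=[-0.9014 3.8948 -0.9934]
Step 5: x=[6.8175 10.9666 14.2159] v=[-1.2883 4.1305 -0.8422]
Max displacement = 2.3200

Answer: 2.3200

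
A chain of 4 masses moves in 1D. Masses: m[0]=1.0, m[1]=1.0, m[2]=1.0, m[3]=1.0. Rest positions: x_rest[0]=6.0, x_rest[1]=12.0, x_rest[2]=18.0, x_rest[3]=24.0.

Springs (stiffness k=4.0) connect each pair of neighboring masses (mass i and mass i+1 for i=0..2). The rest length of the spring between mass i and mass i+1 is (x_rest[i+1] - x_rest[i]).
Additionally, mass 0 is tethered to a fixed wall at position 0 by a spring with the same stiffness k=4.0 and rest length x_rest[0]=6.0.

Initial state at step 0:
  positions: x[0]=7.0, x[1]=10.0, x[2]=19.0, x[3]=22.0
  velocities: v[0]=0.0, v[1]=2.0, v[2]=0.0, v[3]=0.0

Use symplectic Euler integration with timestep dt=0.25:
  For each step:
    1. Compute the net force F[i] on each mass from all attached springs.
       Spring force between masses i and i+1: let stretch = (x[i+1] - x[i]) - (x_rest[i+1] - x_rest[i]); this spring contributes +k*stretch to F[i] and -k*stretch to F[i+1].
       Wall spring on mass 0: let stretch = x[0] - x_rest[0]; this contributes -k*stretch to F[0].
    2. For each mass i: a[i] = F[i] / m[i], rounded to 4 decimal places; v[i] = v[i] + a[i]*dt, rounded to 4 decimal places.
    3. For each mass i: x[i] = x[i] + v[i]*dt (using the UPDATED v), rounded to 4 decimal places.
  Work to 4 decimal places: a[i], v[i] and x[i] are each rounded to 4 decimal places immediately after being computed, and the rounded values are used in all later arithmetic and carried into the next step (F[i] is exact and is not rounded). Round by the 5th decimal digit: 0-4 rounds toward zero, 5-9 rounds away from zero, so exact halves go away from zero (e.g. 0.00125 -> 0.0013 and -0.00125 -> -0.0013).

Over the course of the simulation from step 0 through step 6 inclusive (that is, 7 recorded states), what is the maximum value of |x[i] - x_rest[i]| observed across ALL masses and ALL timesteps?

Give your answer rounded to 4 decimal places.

Answer: 2.2634

Derivation:
Step 0: x=[7.0000 10.0000 19.0000 22.0000] v=[0.0000 2.0000 0.0000 0.0000]
Step 1: x=[6.0000 12.0000 17.5000 22.7500] v=[-4.0000 8.0000 -6.0000 3.0000]
Step 2: x=[5.0000 13.8750 15.9375 23.6875] v=[-4.0000 7.5000 -6.2500 3.7500]
Step 3: x=[4.9688 14.0469 15.7969 24.1875] v=[-0.1250 0.6875 -0.5625 2.0000]
Step 4: x=[5.9649 12.3868 17.3164 24.0899] v=[3.9843 -6.6406 6.0781 -0.3906]
Step 5: x=[7.0752 10.3536 19.2969 23.7989] v=[4.4413 -8.1329 7.9220 -1.1641]
Step 6: x=[7.2363 9.7366 20.1671 23.8824] v=[0.6445 -2.4680 3.4807 0.3339]
Max displacement = 2.2634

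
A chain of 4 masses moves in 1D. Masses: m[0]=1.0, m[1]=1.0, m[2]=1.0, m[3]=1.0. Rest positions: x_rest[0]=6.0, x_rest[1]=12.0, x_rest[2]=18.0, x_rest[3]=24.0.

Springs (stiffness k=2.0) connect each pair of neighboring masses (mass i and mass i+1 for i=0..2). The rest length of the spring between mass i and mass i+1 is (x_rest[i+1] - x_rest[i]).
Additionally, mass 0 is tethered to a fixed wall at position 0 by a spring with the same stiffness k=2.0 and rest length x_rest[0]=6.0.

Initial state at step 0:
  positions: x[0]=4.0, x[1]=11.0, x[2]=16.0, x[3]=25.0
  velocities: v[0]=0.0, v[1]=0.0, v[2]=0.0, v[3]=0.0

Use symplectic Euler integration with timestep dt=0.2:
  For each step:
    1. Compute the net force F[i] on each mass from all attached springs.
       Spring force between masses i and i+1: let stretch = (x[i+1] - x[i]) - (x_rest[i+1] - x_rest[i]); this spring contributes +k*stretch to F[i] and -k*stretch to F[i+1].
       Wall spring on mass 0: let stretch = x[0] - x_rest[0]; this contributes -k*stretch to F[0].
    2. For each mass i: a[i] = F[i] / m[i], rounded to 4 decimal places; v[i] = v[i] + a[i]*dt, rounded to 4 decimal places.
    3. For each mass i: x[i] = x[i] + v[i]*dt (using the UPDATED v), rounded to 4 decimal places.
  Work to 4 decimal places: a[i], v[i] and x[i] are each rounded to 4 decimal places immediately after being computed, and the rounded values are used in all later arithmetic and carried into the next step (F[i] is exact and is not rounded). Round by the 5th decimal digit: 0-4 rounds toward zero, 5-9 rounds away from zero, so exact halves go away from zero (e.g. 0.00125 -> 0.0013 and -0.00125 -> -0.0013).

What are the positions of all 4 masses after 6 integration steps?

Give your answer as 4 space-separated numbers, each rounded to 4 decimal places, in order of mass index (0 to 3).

Step 0: x=[4.0000 11.0000 16.0000 25.0000] v=[0.0000 0.0000 0.0000 0.0000]
Step 1: x=[4.2400 10.8400 16.3200 24.7600] v=[1.2000 -0.8000 1.6000 -1.2000]
Step 2: x=[4.6688 10.5904 16.8768 24.3248] v=[2.1440 -1.2480 2.7840 -2.1760]
Step 3: x=[5.1978 10.3700 17.5265 23.7738] v=[2.6451 -1.1021 3.2486 -2.7552]
Step 4: x=[5.7248 10.3083 18.1035 23.2030] v=[2.6349 -0.3084 2.8849 -2.8541]
Step 5: x=[6.1605 10.5036 18.4648 22.7042] v=[2.1784 0.9763 1.8066 -2.4939]
Step 6: x=[6.4508 10.9883 18.5284 22.3463] v=[1.4514 2.4235 0.3179 -1.7897]

Answer: 6.4508 10.9883 18.5284 22.3463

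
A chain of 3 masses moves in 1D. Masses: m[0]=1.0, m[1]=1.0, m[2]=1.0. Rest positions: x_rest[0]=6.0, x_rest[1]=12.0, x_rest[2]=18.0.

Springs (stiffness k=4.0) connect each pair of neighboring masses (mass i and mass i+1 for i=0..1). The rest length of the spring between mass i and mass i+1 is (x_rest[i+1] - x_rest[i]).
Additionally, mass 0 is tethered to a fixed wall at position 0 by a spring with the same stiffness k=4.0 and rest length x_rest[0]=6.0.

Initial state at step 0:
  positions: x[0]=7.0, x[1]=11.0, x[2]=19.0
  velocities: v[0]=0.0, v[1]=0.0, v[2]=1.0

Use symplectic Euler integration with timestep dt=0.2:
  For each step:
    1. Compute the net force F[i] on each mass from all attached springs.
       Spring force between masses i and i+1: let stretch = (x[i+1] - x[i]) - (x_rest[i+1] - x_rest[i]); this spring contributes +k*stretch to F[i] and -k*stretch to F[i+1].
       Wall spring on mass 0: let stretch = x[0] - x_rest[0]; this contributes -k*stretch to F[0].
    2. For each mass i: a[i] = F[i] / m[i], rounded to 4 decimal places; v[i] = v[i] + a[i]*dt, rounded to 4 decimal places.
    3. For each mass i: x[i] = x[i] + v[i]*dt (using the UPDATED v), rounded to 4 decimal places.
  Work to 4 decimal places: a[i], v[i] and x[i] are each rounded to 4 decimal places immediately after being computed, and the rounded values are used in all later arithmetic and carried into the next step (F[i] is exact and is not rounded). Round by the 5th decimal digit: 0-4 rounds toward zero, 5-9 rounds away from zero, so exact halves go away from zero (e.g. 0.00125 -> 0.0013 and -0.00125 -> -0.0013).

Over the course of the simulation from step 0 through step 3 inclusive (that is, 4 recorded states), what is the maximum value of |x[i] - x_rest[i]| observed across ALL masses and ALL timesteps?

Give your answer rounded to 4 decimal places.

Step 0: x=[7.0000 11.0000 19.0000] v=[0.0000 0.0000 1.0000]
Step 1: x=[6.5200 11.6400 18.8800] v=[-2.4000 3.2000 -0.6000]
Step 2: x=[5.8160 12.6192 18.5616] v=[-3.5200 4.8960 -1.5920]
Step 3: x=[5.2700 13.4607 18.2524] v=[-2.7302 4.2074 -1.5459]
Max displacement = 1.4607

Answer: 1.4607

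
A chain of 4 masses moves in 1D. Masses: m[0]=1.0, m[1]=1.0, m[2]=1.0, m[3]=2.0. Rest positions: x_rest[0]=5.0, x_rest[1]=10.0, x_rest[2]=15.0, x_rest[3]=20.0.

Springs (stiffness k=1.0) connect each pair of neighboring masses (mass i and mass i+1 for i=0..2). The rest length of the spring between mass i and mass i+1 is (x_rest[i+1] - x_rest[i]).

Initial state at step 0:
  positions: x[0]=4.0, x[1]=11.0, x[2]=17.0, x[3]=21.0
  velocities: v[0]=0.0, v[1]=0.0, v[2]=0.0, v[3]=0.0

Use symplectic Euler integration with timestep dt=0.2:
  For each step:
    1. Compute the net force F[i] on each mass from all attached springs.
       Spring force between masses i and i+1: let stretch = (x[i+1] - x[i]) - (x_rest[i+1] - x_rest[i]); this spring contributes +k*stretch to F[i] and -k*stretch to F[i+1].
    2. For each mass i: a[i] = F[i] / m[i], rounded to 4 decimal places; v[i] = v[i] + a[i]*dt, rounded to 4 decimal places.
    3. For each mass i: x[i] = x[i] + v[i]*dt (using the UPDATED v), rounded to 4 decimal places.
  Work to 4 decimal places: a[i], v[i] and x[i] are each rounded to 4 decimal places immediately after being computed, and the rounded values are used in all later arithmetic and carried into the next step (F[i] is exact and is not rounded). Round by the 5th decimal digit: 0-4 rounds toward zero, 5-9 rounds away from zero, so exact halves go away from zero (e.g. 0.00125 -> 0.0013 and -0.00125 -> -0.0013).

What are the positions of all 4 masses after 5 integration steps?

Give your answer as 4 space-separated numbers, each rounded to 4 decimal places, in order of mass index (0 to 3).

Step 0: x=[4.0000 11.0000 17.0000 21.0000] v=[0.0000 0.0000 0.0000 0.0000]
Step 1: x=[4.0800 10.9600 16.9200 21.0200] v=[0.4000 -0.2000 -0.4000 0.1000]
Step 2: x=[4.2352 10.8832 16.7656 21.0580] v=[0.7760 -0.3840 -0.7720 0.1900]
Step 3: x=[4.4563 10.7758 16.5476 21.1102] v=[1.1056 -0.5371 -1.0900 0.2608]
Step 4: x=[4.7302 10.6465 16.2812 21.1711] v=[1.3695 -0.6466 -1.3318 0.3045]
Step 5: x=[5.0408 10.5059 15.9850 21.2342] v=[1.5528 -0.7029 -1.4808 0.3155]

Answer: 5.0408 10.5059 15.9850 21.2342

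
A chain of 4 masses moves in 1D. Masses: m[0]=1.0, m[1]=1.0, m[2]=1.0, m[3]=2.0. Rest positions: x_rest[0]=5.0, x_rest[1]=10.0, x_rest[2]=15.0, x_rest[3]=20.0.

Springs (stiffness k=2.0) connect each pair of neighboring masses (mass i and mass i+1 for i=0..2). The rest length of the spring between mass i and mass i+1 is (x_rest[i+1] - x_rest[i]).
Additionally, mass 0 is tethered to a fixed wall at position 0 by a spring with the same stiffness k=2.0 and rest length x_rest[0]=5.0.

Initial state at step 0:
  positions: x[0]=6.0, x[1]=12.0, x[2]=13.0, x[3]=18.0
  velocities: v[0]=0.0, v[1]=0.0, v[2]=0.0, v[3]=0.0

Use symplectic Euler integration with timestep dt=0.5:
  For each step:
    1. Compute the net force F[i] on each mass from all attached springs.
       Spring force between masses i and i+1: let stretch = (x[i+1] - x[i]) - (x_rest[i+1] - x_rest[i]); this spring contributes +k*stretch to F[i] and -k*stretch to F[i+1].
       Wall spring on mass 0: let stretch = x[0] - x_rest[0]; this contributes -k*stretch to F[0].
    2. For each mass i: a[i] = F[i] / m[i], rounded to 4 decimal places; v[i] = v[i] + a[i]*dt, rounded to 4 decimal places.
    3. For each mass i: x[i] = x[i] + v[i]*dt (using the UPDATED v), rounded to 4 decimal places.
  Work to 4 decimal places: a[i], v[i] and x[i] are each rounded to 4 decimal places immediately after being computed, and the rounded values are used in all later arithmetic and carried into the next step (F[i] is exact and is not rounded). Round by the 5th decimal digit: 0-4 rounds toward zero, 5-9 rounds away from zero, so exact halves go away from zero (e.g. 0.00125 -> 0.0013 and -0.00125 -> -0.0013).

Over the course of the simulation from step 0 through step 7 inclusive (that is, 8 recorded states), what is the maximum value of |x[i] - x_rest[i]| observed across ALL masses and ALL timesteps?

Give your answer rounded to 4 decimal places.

Step 0: x=[6.0000 12.0000 13.0000 18.0000] v=[0.0000 0.0000 0.0000 0.0000]
Step 1: x=[6.0000 9.5000 15.0000 18.0000] v=[0.0000 -5.0000 4.0000 0.0000]
Step 2: x=[4.7500 8.0000 15.7500 18.5000] v=[-2.5000 -3.0000 1.5000 1.0000]
Step 3: x=[2.7500 8.7500 14.0000 19.5625] v=[-4.0000 1.5000 -3.5000 2.1250]
Step 4: x=[2.3750 9.1250 12.4063 20.4844] v=[-0.7500 0.7500 -3.1875 1.8438]
Step 5: x=[4.1875 7.7657 13.2110 20.6368] v=[3.6250 -2.7187 1.6093 0.3048]
Step 6: x=[5.6954 7.3399 15.0059 20.1828] v=[3.0157 -0.8516 3.5898 -0.9081]
Step 7: x=[5.1778 9.9249 15.5563 19.6845] v=[-1.0352 5.1699 1.1007 -0.9966]
Max displacement = 2.6601

Answer: 2.6601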